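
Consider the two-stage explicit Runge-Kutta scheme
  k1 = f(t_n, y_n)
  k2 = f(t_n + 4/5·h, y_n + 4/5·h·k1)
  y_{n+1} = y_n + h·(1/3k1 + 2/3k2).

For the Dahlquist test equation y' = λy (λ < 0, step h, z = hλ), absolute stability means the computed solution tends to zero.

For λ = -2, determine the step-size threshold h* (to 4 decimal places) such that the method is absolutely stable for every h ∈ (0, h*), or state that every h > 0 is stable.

(-1.8750,0); λ=-2 ⇒ h* = (15/8)/2 = 0.9375.

Test eqn y'=λy, z=hλ:
  k1=λy_n ⇒ h·k1=z·y_n;  k2=λ(1+4/5z)y_n ⇒ h·k2=z(1+4/5z)y_n
  y_{n+1}/y_n = 1 + 1/3z + 2/3z(1+4/5z) = 1 + z + 8/15z²
  Hence R(z) = 1 + z + 8/15z².

Need |R(x)|<1, x<0.
x=-0.57: |R|=0.6033
R=1: x+8/15x²=0 ⇒ x=−15/8=-1.8750; min R=1−1/(4·8/15)=0.5312>−1
Confirm numerically:
  x=-1.823: |R|=0.94944 <1
  x=-1.718: |R|=0.85615 <1
  x=-1.112: |R|=0.54749 <1
  x=-0.799: |R|=0.54148 <1
  x=-2.465: |R|=1.77565 >1
  x=-2.326: |R|=1.55948 >1
  x=-1.966: |R|=1.09542 >1
Stable set (-1.8750, 0).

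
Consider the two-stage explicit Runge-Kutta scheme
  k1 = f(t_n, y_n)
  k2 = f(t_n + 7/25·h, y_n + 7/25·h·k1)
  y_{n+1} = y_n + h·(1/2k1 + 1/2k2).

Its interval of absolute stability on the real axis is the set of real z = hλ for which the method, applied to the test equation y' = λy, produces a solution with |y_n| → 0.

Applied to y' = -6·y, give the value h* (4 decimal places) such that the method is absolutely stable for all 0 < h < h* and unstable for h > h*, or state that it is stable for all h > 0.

(-7.1429,0); λ=-6 ⇒ h* = (50/7)/6 = 1.1905.

Test eqn y'=λy, z=hλ:
  k1=λy_n ⇒ h·k1=z·y_n;  k2=λ(1+7/25z)y_n ⇒ h·k2=z(1+7/25z)y_n
  y_{n+1}/y_n = 1 + 1/2z + 1/2z(1+7/25z) = 1 + z + 7/50z²
  ⇒ R(z) = 1 + z + 7/50z².

Find x<0 with |R(x)|<1.
x=-0.85: |R|=0.2511
R=1: x+7/50x²=0 ⇒ x=−50/7=-7.1429; min R=1−1/(4·7/50)=-0.7857>−1
Confirm numerically:
  x=-5.181: |R|=0.42301 <1
  x=-3.995: |R|=0.76060 <1
  x=-3.163: |R|=0.76236 <1
  x=-7.450: |R|=1.32035 >1
  x=-7.379: |R|=1.24395 >1
Interval (-7.1429, 0).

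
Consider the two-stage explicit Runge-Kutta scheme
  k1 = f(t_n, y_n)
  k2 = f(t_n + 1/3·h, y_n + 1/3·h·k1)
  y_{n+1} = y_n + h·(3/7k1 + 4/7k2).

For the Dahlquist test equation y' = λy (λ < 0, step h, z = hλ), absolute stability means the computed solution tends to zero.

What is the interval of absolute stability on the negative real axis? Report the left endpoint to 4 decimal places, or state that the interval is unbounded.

Test eqn y'=λy, z=hλ:
  k1=λy_n ⇒ h·k1=z·y_n;  k2=λ(1+1/3z)y_n ⇒ h·k2=z(1+1/3z)y_n
  y_{n+1}/y_n = 1 + 3/7z + 4/7z(1+1/3z) = 1 + z + 4/21z²
  R(z) = 1 + z + 4/21z².

Find x<0 with |R(x)|<1.
x=-1.75: |R|=0.1667
R=1: x+4/21x²=0 ⇒ x=−21/4=-5.2500; min R=1−1/(4·4/21)=-0.3125>−1
Confirm numerically:
  x=-4.608: |R|=0.43651 <1
  x=-4.271: |R|=0.20356 <1
  x=-3.655: |R|=0.11042 <1
  x=-2.826: |R|=0.30480 <1
  x=-5.737: |R|=1.53218 >1
  x=-5.412: |R|=1.16700 >1
So |R|<1 on (-5.2500, 0).

(-5.2500, 0).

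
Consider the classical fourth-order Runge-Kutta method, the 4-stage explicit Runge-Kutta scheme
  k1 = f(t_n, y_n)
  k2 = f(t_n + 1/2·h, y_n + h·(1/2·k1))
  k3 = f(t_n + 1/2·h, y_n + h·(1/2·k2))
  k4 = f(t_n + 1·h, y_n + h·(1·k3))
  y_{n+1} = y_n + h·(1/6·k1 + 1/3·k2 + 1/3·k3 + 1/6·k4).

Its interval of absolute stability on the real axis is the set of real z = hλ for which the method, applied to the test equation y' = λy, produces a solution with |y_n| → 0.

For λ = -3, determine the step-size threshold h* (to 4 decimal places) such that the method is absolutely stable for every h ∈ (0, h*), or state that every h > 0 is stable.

(-2.7853,0); λ=-3 ⇒ h* = 0.9284.

Test eqn y'=λy, z=hλ:
  order 4, 4-stage ⇒ R(z)=1+z+z^2/2+z^3/6+z^4/24
  (e.g. R(-0.57)=0.56598, |R|=0.56598)

Boundary: |R(x)|=1, x<0.
x=-0.57: |R|=0.5660
|R(-2.06)|=0.3552 |R(-1.97)|=0.3238 |R(-0.94)|=0.3959
Bisect:
  x_lo=-3.1920 |R|=1.8076  x_hi=-0.0985 |R|=0.9062
  mid=-1.64528 |R|=0.27123 →hi
  mid=-2.41866 |R|=0.57404 →hi
  mid=-2.80535 |R|=1.03066 →lo
  mid=-2.61201 |R|=0.76866 →hi
  mid=-2.70868 |R|=0.89050 →hi
  mid=-2.75701 |R|=0.95819 →hi
  mid=-2.78118 |R|=0.99382 →hi
  mid=-2.79327 |R|=1.01209 →lo
  mid=-2.78722 |R|=1.00292 →lo
  mid=-2.78420 |R|=0.99836 →hi
  ...
  [-2.78534,-2.78515] ⇒ x*=-2.7853
So |R|<1 on (-2.7853, 0).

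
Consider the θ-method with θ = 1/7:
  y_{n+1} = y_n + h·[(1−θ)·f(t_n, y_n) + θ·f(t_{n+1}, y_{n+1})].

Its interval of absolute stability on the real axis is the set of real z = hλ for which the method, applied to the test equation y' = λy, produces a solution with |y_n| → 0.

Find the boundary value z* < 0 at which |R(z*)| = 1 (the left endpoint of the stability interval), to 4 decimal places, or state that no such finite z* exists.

On y'=λy, z=hλ:
  y_{n+1} = y_n + z·[6/7·y_n + 1/7·y_{n+1}] ⇒ (1 − 1/7z)y_{n+1} = (1 + 6/7z)y_n
  ⇒ R(z) = (1 + 6/7z)/(1 − 1/7z).

Boundary: |R(x)|=1, x<0.
x=-0.47: |R|=0.5596
R=−1: 1+6/7x = −1+1/7x ⇒ -5/7x=2 ⇒ x=2/(-5/7)=-2.8000
Confirm numerically:
  x=-2.646: |R|=0.92017 <1
  x=-2.112: |R|=0.62248 <1
  x=-1.441: |R|=0.19500 <1
  x=-3.111: |R|=1.15379 >1
  x=-3.083: |R|=1.14034 >1
Interval (-2.8000, 0).

left endpoint -2.8000.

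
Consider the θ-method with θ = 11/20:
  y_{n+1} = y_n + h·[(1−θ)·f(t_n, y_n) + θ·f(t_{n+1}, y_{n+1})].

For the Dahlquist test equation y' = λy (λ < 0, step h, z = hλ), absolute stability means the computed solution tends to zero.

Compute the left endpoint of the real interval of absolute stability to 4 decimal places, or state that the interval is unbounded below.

With y'=λy (z=hλ):
  y_{n+1} = y_n + z·[9/20·y_n + 11/20·y_{n+1}] ⇒ (1 − 11/20z)y_{n+1} = (1 + 9/20z)y_n
  ⇒ R(z) = (1 + 9/20z)/(1 − 11/20z).

Need |R(x)|<1, x<0.
x=-1.05: |R|=0.3344
x=-2: |R|=0.0476
x=-10: |R|=0.5385
x=-100: |R|=0.7857
θ=11/20≥1/2 ⇒ |1+9/20x|<|1−11/20x| ∀x<0 ⇒ stable on all of ℝ⁻.

unbounded; (−∞, 0).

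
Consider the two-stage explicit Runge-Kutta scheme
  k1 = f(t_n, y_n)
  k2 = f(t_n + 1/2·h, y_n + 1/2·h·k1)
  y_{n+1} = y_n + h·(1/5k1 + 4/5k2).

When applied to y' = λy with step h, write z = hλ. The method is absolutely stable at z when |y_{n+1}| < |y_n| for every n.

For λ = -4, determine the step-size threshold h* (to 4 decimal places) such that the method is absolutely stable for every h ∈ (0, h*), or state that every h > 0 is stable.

(-2.5000,0); λ=-4 ⇒ h* = (5/2)/4 = 0.6250.

Test eqn y'=λy, z=hλ:
  k1=λy_n ⇒ h·k1=z·y_n;  k2=λ(1+1/2z)y_n ⇒ h·k2=z(1+1/2z)y_n
  y_{n+1}/y_n = 1 + 1/5z + 4/5z(1+1/2z) = 1 + z + 2/5z²
  so R(z) = 1 + z + 2/5z².

Find x<0 with |R(x)|<1.
x=-1.79: |R|=0.4916
R=1: x+2/5x²=0 ⇒ x=−5/2=-2.5000; min R=1−1/(4·2/5)=0.3750>−1
Confirm numerically:
  x=-2.149: |R|=0.69828 <1
  x=-1.346: |R|=0.37869 <1
  x=-1.158: |R|=0.37839 <1
  x=-2.988: |R|=1.58326 >1
  x=-2.867: |R|=1.42088 >1
Interval (-2.5000, 0).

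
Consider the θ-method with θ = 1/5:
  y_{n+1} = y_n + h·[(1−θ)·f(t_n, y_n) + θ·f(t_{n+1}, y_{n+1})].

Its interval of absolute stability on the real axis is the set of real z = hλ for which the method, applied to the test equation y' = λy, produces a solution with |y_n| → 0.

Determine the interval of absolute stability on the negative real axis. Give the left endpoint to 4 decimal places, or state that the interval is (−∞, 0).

On y'=λy, z=hλ:
  y_{n+1} = y_n + z·[4/5·y_n + 1/5·y_{n+1}] ⇒ (1 − 1/5z)y_{n+1} = (1 + 4/5z)y_n
  ⇒ R(z) = (1 + 4/5z)/(1 − 1/5z).

Boundary: |R(x)|=1, x<0.
x=-1.57: |R|=0.1948
R=−1: 1+4/5x = −1+1/5x ⇒ -3/5x=2 ⇒ x=2/(-3/5)=-3.3333
Confirm numerically:
  x=-3.040: |R|=0.89055 <1
  x=-2.384: |R|=0.61430 <1
  x=-2.345: |R|=0.59632 <1
  x=-1.726: |R|=0.28308 <1
  x=-3.652: |R|=1.11049 >1
  x=-3.392: |R|=1.02097 >1
So |R|<1 on (-3.3333, 0).

z∈(-3.3333,0).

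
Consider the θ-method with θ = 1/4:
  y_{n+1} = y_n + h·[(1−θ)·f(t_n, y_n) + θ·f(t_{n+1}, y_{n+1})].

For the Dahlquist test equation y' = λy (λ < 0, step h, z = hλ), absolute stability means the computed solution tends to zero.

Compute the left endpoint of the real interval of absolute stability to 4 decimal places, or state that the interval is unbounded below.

With y'=λy (z=hλ):
  y_{n+1} = y_n + z·[3/4·y_n + 1/4·y_{n+1}] ⇒ (1 − 1/4z)y_{n+1} = (1 + 3/4z)y_n
  R(z) = (1 + 3/4z)/(1 − 1/4z).

Find x<0 with |R(x)|<1.
x=-1.32: |R|=0.0075
R=−1: 1+3/4x = −1+1/4x ⇒ -1/2x=2 ⇒ x=2/(-1/2)=-4.0000
Confirm numerically:
  x=-3.067: |R|=0.73596 <1
  x=-1.874: |R|=0.27613 <1
  x=-1.825: |R|=0.25322 <1
  x=-4.464: |R|=1.10964 >1
  x=-4.366: |R|=1.08750 >1
  x=-4.325: |R|=1.07808 >1
Interval (-4.0000, 0).

left endpoint -4.0000.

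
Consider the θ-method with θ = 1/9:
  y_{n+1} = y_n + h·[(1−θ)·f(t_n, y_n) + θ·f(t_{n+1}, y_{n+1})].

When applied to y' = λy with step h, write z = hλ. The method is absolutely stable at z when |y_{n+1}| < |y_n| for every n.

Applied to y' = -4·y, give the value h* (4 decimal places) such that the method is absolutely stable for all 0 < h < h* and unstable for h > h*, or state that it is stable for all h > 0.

Set f=λy, z=hλ:
  y_{n+1} = y_n + z·[8/9·y_n + 1/9·y_{n+1}] ⇒ (1 − 1/9z)y_{n+1} = (1 + 8/9z)y_n
  Hence R(z) = (1 + 8/9z)/(1 − 1/9z).

Find x<0 with |R(x)|<1.
x=-0.56: |R|=0.4728
R=−1: 1+8/9x = −1+1/9x ⇒ -7/9x=2 ⇒ x=2/(-7/9)=-2.5714
Confirm numerically:
  x=-2.112: |R|=0.71058 <1
  x=-1.847: |R|=0.53250 <1
  x=-1.475: |R|=0.26730 <1
  x=-3.019: |R|=1.26067 >1
  x=-2.818: |R|=1.14605 >1
So |R|<1 on (-2.5714, 0).

(-2.5714,0); λ=-4 ⇒ h* = (18/7)/4 = 0.6429.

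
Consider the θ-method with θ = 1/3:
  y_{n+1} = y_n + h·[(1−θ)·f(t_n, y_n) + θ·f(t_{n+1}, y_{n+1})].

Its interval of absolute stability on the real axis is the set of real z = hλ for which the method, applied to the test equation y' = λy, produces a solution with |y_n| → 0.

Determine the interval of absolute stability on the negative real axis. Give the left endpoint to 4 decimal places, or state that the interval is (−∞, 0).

On y'=λy, z=hλ:
  y_{n+1} = y_n + z·[2/3·y_n + 1/3·y_{n+1}] ⇒ (1 − 1/3z)y_{n+1} = (1 + 2/3z)y_n
  ⇒ R(z) = (1 + 2/3z)/(1 − 1/3z).

Need |R(x)|<1, x<0.
x=-0.76: |R|=0.3936
R=−1: 1+2/3x = −1+1/3x ⇒ -1/3x=2 ⇒ x=2/(-1/3)=-6.0000
Confirm numerically:
  x=-4.633: |R|=0.82091 <1
  x=-3.646: |R|=0.64580 <1
  x=-3.072: |R|=0.51779 <1
  x=-6.221: |R|=1.02397 >1
  x=-6.160: |R|=1.01747 >1
Interval (-6.0000, 0).

(-6.0000, 0).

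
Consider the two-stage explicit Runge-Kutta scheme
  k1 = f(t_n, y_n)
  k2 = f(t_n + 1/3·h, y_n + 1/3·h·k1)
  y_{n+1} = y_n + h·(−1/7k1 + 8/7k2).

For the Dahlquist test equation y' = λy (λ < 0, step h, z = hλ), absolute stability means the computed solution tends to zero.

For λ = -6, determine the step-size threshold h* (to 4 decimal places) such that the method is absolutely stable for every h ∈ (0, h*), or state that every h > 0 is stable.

Test eqn y'=λy, z=hλ:
  k1=λy_n ⇒ h·k1=z·y_n;  k2=λ(1+1/3z)y_n ⇒ h·k2=z(1+1/3z)y_n
  y_{n+1}/y_n = 1 − 1/7z + 8/7z(1+1/3z) = 1 + z + 8/21z²
  so R(z) = 1 + z + 8/21z².

Find x<0 with |R(x)|<1.
x=-1.03: |R|=0.3742
R=1: x+8/21x²=0 ⇒ x=−21/8=-2.6250; min R=1−1/(4·8/21)=0.3438>−1
Confirm numerically:
  x=-2.417: |R|=0.80848 <1
  x=-2.330: |R|=0.73815 <1
  x=-1.791: |R|=0.43097 <1
  x=-1.537: |R|=0.36295 <1
  x=-2.744: |R|=1.12439 >1
  x=-2.725: |R|=1.10381 >1
  x=-2.706: |R|=1.08350 >1
Stable set (-2.6250, 0).

(-2.6250,0); λ=-6 ⇒ h* = (21/8)/6 = 0.4375.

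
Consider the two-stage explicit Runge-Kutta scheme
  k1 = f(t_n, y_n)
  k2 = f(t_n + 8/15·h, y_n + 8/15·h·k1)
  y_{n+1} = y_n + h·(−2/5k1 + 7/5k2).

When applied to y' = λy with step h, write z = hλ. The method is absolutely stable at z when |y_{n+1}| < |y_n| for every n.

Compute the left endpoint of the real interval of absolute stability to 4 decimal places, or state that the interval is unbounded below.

z* = -1.3393.

Test eqn y'=λy, z=hλ:
  k1=λy_n ⇒ h·k1=z·y_n;  k2=λ(1+8/15z)y_n ⇒ h·k2=z(1+8/15z)y_n
  y_{n+1}/y_n = 1 − 2/5z + 7/5z(1+8/15z) = 1 + z + 56/75z²
  R(z) = 1 + z + 56/75z².

Solve |R(x)|<1 on ℝ⁻.
x=-1.2: |R|=0.8752
R=1: x+56/75x²=0 ⇒ x=−75/56=-1.3393; min R=1−1/(4·56/75)=0.6652>−1
Confirm numerically:
  x=-1.252: |R|=0.91840 <1
  x=-1.042: |R|=0.76870 <1
  x=-0.906: |R|=0.70689 <1
  x=-1.680: |R|=1.42739 >1
  x=-1.596: |R|=1.30592 >1
  x=-1.433: |R|=1.10027 >1
So |R|<1 on (-1.3393, 0).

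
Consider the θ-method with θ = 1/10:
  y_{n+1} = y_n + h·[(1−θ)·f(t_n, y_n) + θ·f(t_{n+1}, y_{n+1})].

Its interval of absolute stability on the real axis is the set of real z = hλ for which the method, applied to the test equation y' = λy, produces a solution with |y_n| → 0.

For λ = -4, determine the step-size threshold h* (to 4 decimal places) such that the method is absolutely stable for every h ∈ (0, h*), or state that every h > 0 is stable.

(-2.5000,0); λ=-4 ⇒ h* = (5/2)/4 = 0.6250.

On y'=λy, z=hλ:
  y_{n+1} = y_n + z·[9/10·y_n + 1/10·y_{n+1}] ⇒ (1 − 1/10z)y_{n+1} = (1 + 9/10z)y_n
  ⇒ R(z) = (1 + 9/10z)/(1 − 1/10z).

Solve |R(x)|<1 on ℝ⁻.
x=-1.79: |R|=0.5182
R=−1: 1+9/10x = −1+1/10x ⇒ -4/5x=2 ⇒ x=2/(-4/5)=-2.5000
Confirm numerically:
  x=-1.408: |R|=0.23422 <1
  x=-1.380: |R|=0.21265 <1
  x=-1.165: |R|=0.04344 <1
  x=-3.080: |R|=1.35474 >1
  x=-2.587: |R|=1.05530 >1
Stable set (-2.5000, 0).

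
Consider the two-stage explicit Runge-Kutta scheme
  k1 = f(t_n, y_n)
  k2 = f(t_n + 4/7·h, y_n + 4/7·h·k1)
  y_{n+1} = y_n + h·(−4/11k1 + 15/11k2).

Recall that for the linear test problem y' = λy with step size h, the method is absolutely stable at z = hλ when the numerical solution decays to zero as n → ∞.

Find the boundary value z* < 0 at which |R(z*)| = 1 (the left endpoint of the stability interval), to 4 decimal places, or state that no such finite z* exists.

z* = -1.2833.

With y'=λy (z=hλ):
  k1=λy_n ⇒ h·k1=z·y_n;  k2=λ(1+4/7z)y_n ⇒ h·k2=z(1+4/7z)y_n
  y_{n+1}/y_n = 1 − 4/11z + 15/11z(1+4/7z) = 1 + z + 60/77z²
  R(z) = 1 + z + 60/77z².

Find x<0 with |R(x)|<1.
x=-1.65: |R|=1.4714
R=1: x+60/77x²=0 ⇒ x=−77/60=-1.2833; min R=1−1/(4·60/77)=0.6792>−1
Confirm numerically:
  x=-1.196: |R|=0.91861 <1
  x=-0.842: |R|=0.71044 <1
  x=-0.828: |R|=0.70622 <1
  x=-0.676: |R|=0.68009 <1
  x=-1.748: |R|=1.63291 >1
  x=-1.738: |R|=1.61575 >1
  x=-1.558: |R|=1.33345 >1
Interval (-1.2833, 0).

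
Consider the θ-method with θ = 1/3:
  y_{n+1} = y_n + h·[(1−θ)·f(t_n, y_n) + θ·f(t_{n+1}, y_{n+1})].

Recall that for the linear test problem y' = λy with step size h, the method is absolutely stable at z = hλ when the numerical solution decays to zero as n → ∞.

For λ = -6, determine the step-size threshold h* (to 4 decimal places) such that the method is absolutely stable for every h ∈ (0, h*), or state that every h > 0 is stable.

With y'=λy (z=hλ):
  y_{n+1} = y_n + z·[2/3·y_n + 1/3·y_{n+1}] ⇒ (1 − 1/3z)y_{n+1} = (1 + 2/3z)y_n
  so R(z) = (1 + 2/3z)/(1 − 1/3z).

Boundary: |R(x)|=1, x<0.
x=-0.83: |R|=0.3499
R=−1: 1+2/3x = −1+1/3x ⇒ -1/3x=2 ⇒ x=2/(-1/3)=-6.0000
Confirm numerically:
  x=-5.696: |R|=0.96504 <1
  x=-4.473: |R|=0.79566 <1
  x=-3.040: |R|=0.50993 <1
  x=-6.571: |R|=1.05966 >1
  x=-6.472: |R|=1.04983 >1
  x=-6.362: |R|=1.03867 >1
Interval (-6.0000, 0).

(-6.0000,0); λ=-6 ⇒ h* = (6)/6 = 1.0000.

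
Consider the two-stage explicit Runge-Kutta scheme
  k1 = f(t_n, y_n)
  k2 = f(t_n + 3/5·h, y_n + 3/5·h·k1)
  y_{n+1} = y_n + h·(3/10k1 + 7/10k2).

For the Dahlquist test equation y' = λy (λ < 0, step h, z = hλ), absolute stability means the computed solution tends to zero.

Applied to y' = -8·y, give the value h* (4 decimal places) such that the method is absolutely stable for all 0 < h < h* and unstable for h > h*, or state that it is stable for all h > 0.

With y'=λy (z=hλ):
  k1=λy_n ⇒ h·k1=z·y_n;  k2=λ(1+3/5z)y_n ⇒ h·k2=z(1+3/5z)y_n
  y_{n+1}/y_n = 1 + 3/10z + 7/10z(1+3/5z) = 1 + z + 21/50z²
  so R(z) = 1 + z + 21/50z².

Find x<0 with |R(x)|<1.
x=-1.67: |R|=0.5013
R=1: x+21/50x²=0 ⇒ x=−50/21=-2.3810; min R=1−1/(4·21/50)=0.4048>−1
Confirm numerically:
  x=-2.287: |R|=0.90975 <1
  x=-1.976: |R|=0.66392 <1
  x=-1.395: |R|=0.42233 <1
  x=-2.642: |R|=1.28967 >1
  x=-2.493: |R|=1.11732 >1
  x=-2.459: |R|=1.08061 >1
Interval (-2.3810, 0).

(-2.3810,0); λ=-8 ⇒ h* = (50/21)/8 = 0.2976.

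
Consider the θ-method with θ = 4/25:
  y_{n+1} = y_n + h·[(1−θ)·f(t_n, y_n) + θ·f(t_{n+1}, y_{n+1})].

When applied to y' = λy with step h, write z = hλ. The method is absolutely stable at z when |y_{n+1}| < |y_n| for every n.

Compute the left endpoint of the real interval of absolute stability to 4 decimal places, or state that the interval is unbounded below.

With y'=λy (z=hλ):
  y_{n+1} = y_n + z·[21/25·y_n + 4/25·y_{n+1}] ⇒ (1 − 4/25z)y_{n+1} = (1 + 21/25z)y_n
  ⇒ R(z) = (1 + 21/25z)/(1 − 4/25z).

Solve |R(x)|<1 on ℝ⁻.
x=-1.17: |R|=0.0145
R=−1: 1+21/25x = −1+4/25x ⇒ -17/25x=2 ⇒ x=2/(-17/25)=-2.9412
Confirm numerically:
  x=-2.285: |R|=0.67326 <1
  x=-1.752: |R|=0.36841 <1
  x=-1.717: |R|=0.34696 <1
  x=-3.199: |R|=1.11596 >1
  x=-3.050: |R|=1.04973 >1
So |R|<1 on (-2.9412, 0).

z* = -2.9412.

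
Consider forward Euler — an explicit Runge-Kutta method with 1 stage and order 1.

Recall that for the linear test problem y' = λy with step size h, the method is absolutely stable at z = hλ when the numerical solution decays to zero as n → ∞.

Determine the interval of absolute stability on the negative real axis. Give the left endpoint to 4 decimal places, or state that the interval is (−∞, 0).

z∈(-2.0000,0).

On y'=λy, z=hλ:
  order 1, 1-stage ⇒ R(z)=1+z
  (e.g. R(-1.25)=-0.25000, |R|=0.25000)

Need |R(x)|<1, x<0.
x=-1.25: |R|=0.2500
|R(-1.29)|=0.2900 |R(-1.24)|=0.2400 |R(-0.65)|=0.3500
Bisect:
  x_lo=-2.8991 |R|=1.8991  x_hi=-0.0555 |R|=0.9445
  mid=-1.47733 |R|=0.47733 →hi
  mid=-2.18823 |R|=1.18823 →lo
  mid=-1.83278 |R|=0.83278 →hi
  mid=-2.01051 |R|=1.01051 →lo
  mid=-1.92164 |R|=0.92164 →hi
  mid=-1.96608 |R|=0.96608 →hi
  mid=-1.98829 |R|=0.98829 →hi
  ...
  [-2.00009,-1.99992] ⇒ x*=-2.0000
Stable set (-2.0000, 0).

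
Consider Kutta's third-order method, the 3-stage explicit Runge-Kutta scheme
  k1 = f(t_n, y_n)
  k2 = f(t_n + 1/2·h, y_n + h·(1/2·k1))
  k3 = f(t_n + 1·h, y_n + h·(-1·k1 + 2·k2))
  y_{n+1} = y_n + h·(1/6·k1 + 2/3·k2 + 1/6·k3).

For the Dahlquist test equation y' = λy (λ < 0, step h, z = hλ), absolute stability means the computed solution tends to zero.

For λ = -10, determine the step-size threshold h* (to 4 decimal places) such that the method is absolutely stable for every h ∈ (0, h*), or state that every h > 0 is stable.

Test eqn y'=λy, z=hλ:
  order 3, 3-stage ⇒ R(z)=1+z+z^2/2+z^3/6
  (e.g. R(-1.33)=0.16234, |R|=0.16234)

Solve |R(x)|<1 on ℝ⁻.
x=-1.33: |R|=0.1623
|R(-2.77)|=1.4759 |R(-1.71)|=0.0813 |R(-0.94)|=0.3634
Bisect:
  x_lo=-2.9008 |R|=1.7618  x_hi=-0.2458 |R|=0.7819
  mid=-1.57333 |R|=0.01526 →hi
  mid=-2.23709 |R|=0.60074 →hi
  mid=-2.56896 |R|=1.09485 →lo
  mid=-2.40302 |R|=0.82848 →hi
  mid=-2.48599 |R|=0.95655 →hi
  mid=-2.52748 |R|=1.02439 →lo
  mid=-2.50673 |R|=0.99014 →hi
  mid=-2.51711 |R|=1.00718 →lo
  mid=-2.51192 |R|=0.99864 →hi
  ...
  [-2.51289,-2.51273] ⇒ x*=-2.5127
Stable set (-2.5127, 0).

(-2.5127,0); λ=-10 ⇒ h* = 0.2513.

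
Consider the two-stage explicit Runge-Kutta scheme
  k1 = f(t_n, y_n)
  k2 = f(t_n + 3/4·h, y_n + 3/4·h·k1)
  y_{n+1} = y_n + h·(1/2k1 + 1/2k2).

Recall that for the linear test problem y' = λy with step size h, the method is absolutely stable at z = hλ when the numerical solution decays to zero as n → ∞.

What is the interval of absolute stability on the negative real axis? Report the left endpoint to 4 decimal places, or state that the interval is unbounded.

Test eqn y'=λy, z=hλ:
  k1=λy_n ⇒ h·k1=z·y_n;  k2=λ(1+3/4z)y_n ⇒ h·k2=z(1+3/4z)y_n
  y_{n+1}/y_n = 1 + 1/2z + 1/2z(1+3/4z) = 1 + z + 3/8z²
  Hence R(z) = 1 + z + 3/8z².

Solve |R(x)|<1 on ℝ⁻.
x=-0.77: |R|=0.4523
R=1: x+3/8x²=0 ⇒ x=−8/3=-2.6667; min R=1−1/(4·3/8)=0.3333>−1
Confirm numerically:
  x=-2.141: |R|=0.57796 <1
  x=-1.955: |R|=0.47826 <1
  x=-1.568: |R|=0.35398 <1
  x=-3.245: |R|=1.70376 >1
  x=-3.206: |R|=1.64841 >1
  x=-2.934: |R|=1.29413 >1
Interval (-2.6667, 0).

z∈(-2.6667,0).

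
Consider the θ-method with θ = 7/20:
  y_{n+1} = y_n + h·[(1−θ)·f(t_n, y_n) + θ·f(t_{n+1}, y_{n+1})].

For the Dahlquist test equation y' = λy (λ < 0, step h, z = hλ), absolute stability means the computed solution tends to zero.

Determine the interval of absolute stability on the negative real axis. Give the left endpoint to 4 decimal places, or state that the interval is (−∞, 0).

With y'=λy (z=hλ):
  y_{n+1} = y_n + z·[13/20·y_n + 7/20·y_{n+1}] ⇒ (1 − 7/20z)y_{n+1} = (1 + 13/20z)y_n
  R(z) = (1 + 13/20z)/(1 − 7/20z).

Solve |R(x)|<1 on ℝ⁻.
x=-1: |R|=0.2593
R=−1: 1+13/20x = −1+7/20x ⇒ -3/10x=2 ⇒ x=2/(-3/10)=-6.6667
Confirm numerically:
  x=-5.979: |R|=0.93329 <1
  x=-5.876: |R|=0.92240 <1
  x=-5.407: |R|=0.86935 <1
  x=-7.264: |R|=1.05059 >1
  x=-7.116: |R|=1.03862 >1
Interval (-6.6667, 0).

z∈(-6.6667,0).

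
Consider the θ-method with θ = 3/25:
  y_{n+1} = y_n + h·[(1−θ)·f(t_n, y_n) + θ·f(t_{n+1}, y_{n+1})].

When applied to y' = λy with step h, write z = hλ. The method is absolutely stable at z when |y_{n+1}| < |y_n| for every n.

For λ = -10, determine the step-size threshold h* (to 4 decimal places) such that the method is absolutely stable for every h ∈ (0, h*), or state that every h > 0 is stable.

(-2.6316,0); λ=-10 ⇒ h* = (50/19)/10 = 0.2632.

Set f=λy, z=hλ:
  y_{n+1} = y_n + z·[22/25·y_n + 3/25·y_{n+1}] ⇒ (1 − 3/25z)y_{n+1} = (1 + 22/25z)y_n
  so R(z) = (1 + 22/25z)/(1 − 3/25z).

Find x<0 with |R(x)|<1.
x=-0.7: |R|=0.3542
R=−1: 1+22/25x = −1+3/25x ⇒ -19/25x=2 ⇒ x=2/(-19/25)=-2.6316
Confirm numerically:
  x=-2.379: |R|=0.85067 <1
  x=-1.539: |R|=0.29908 <1
  x=-1.371: |R|=0.17731 <1
  x=-1.293: |R|=0.11933 <1
  x=-2.956: |R|=1.18200 >1
  x=-2.745: |R|=1.06484 >1
So |R|<1 on (-2.6316, 0).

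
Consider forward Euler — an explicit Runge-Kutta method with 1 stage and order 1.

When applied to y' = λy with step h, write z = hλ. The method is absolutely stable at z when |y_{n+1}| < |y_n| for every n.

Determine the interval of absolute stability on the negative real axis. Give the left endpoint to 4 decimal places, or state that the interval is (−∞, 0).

With y'=λy (z=hλ):
  order 1, 1-stage ⇒ R(z)=1+z
  (e.g. R(-1.05)=-0.05000, |R|=0.05000)

Boundary: |R(x)|=1, x<0.
x=-1.05: |R|=0.0500
|R(-1.97)|=0.9700 |R(-1.04)|=0.0400 |R(-0.71)|=0.2900
Bisect:
  x_lo=-2.5818 |R|=1.5818  x_hi=-0.1476 |R|=0.8524
  mid=-1.36472 |R|=0.36472 →hi
  mid=-1.97326 |R|=0.97326 →hi
  mid=-2.27753 |R|=1.27753 →lo
  mid=-2.12540 |R|=1.12540 →lo
  mid=-2.04933 |R|=1.04933 →lo
  mid=-2.01129 |R|=1.01129 →lo
  mid=-1.99228 |R|=0.99228 →hi
  mid=-2.00179 |R|=1.00179 →lo
  mid=-1.99703 |R|=0.99703 →hi
  mid=-1.99941 |R|=0.99941 →hi
  ...
  [-2.00000,-1.99985] ⇒ x*=-2.0000
Stable set (-2.0000, 0).

z∈(-2.0000,0).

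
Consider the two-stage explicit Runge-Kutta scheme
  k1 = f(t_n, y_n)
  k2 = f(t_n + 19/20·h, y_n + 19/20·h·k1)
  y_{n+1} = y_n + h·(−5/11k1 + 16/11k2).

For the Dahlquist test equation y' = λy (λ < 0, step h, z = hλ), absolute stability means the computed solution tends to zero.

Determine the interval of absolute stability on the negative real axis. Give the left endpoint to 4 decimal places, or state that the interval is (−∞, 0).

Test eqn y'=λy, z=hλ:
  k1=λy_n ⇒ h·k1=z·y_n;  k2=λ(1+19/20z)y_n ⇒ h·k2=z(1+19/20z)y_n
  y_{n+1}/y_n = 1 − 5/11z + 16/11z(1+19/20z) = 1 + z + 76/55z²
  ⇒ R(z) = 1 + z + 76/55z².

Boundary: |R(x)|=1, x<0.
x=-0.86: |R|=1.1620
R=1: x+76/55x²=0 ⇒ x=−55/76=-0.7237; min R=1−1/(4·76/55)=0.8191>−1
Confirm numerically:
  x=-0.612: |R|=0.90555 <1
  x=-0.466: |R|=0.83407 <1
  x=-0.421: |R|=0.82391 <1
  x=-0.411: |R|=0.82242 <1
  x=-1.148: |R|=1.67310 >1
  x=-0.970: |R|=1.33015 >1
  x=-0.814: |R|=1.10159 >1
Interval (-0.7237, 0).

z∈(-0.7237,0).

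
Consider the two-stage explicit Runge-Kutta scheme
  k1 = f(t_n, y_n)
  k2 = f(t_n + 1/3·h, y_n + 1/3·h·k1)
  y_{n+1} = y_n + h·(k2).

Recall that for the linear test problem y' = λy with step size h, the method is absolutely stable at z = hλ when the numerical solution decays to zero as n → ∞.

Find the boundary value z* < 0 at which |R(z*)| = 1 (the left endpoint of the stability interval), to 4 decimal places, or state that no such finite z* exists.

Test eqn y'=λy, z=hλ:
  k1=λy_n ⇒ h·k1=z·y_n;  k2=λ(1+1/3z)y_n ⇒ h·k2=z(1+1/3z)y_n
  y_{n+1}/y_n = 1 + z(1+1/3z) = 1 + z + 1/3z²
  so R(z) = 1 + z + 1/3z².

Boundary: |R(x)|=1, x<0.
x=-0.88: |R|=0.3781
R=1: x+1/3x²=0 ⇒ x=−3=-3.0000; min R=1−1/(4·1/3)=0.2500>−1
Confirm numerically:
  x=-2.689: |R|=0.72124 <1
  x=-2.552: |R|=0.61890 <1
  x=-2.256: |R|=0.44051 <1
  x=-1.463: |R|=0.25046 <1
  x=-3.545: |R|=1.64401 >1
  x=-3.476: |R|=1.55153 >1
  x=-3.412: |R|=1.46858 >1
Stable set (-3.0000, 0).

left endpoint -3.0000.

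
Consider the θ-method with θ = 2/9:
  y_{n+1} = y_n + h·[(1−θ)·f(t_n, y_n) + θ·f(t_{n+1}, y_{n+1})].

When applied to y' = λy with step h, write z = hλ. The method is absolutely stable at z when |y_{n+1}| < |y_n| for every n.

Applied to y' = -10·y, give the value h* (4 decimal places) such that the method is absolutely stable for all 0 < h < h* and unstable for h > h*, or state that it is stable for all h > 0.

On y'=λy, z=hλ:
  y_{n+1} = y_n + z·[7/9·y_n + 2/9·y_{n+1}] ⇒ (1 − 2/9z)y_{n+1} = (1 + 7/9z)y_n
  Hence R(z) = (1 + 7/9z)/(1 − 2/9z).

Find x<0 with |R(x)|<1.
x=-1.71: |R|=0.2391
R=−1: 1+7/9x = −1+2/9x ⇒ -5/9x=2 ⇒ x=2/(-5/9)=-3.6000
Confirm numerically:
  x=-3.082: |R|=0.82920 <1
  x=-2.939: |R|=0.77786 <1
  x=-2.665: |R|=0.67376 <1
  x=-4.108: |R|=1.14754 >1
  x=-3.852: |R|=1.07543 >1
So |R|<1 on (-3.6000, 0).

(-3.6000,0); λ=-10 ⇒ h* = (18/5)/10 = 0.3600.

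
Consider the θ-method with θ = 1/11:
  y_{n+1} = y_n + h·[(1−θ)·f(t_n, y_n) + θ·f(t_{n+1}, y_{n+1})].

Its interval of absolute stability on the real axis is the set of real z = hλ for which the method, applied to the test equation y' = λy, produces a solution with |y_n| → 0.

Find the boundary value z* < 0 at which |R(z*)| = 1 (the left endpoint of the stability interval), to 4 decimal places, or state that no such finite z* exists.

Test eqn y'=λy, z=hλ:
  y_{n+1} = y_n + z·[10/11·y_n + 1/11·y_{n+1}] ⇒ (1 − 1/11z)y_{n+1} = (1 + 10/11z)y_n
  R(z) = (1 + 10/11z)/(1 − 1/11z).

Find x<0 with |R(x)|<1.
x=-0.35: |R|=0.6608
R=−1: 1+10/11x = −1+1/11x ⇒ -9/11x=2 ⇒ x=2/(-9/11)=-2.4444
Confirm numerically:
  x=-2.190: |R|=0.82638 <1
  x=-1.979: |R|=0.67725 <1
  x=-1.838: |R|=0.57486 <1
  x=-1.316: |R|=0.17538 <1
  x=-2.909: |R|=1.30060 >1
  x=-2.634: |R|=1.12513 >1
  x=-2.480: |R|=1.02374 >1
Stable set (-2.4444, 0).

z* = -2.4444.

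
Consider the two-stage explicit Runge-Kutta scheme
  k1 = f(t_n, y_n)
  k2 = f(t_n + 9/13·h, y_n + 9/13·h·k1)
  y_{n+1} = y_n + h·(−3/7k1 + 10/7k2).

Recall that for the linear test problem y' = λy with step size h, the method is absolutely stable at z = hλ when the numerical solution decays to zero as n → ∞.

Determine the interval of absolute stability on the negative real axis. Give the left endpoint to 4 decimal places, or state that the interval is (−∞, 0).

Set f=λy, z=hλ:
  k1=λy_n ⇒ h·k1=z·y_n;  k2=λ(1+9/13z)y_n ⇒ h·k2=z(1+9/13z)y_n
  y_{n+1}/y_n = 1 − 3/7z + 10/7z(1+9/13z) = 1 + z + 90/91z²
  ⇒ R(z) = 1 + z + 90/91z².

Boundary: |R(x)|=1, x<0.
x=-1.18: |R|=1.1971
R=1: x+90/91x²=0 ⇒ x=−91/90=-1.0111; min R=1−1/(4·90/91)=0.7472>−1
Confirm numerically:
  x=-0.860: |R|=0.87147 <1
  x=-0.581: |R|=0.75285 <1
  x=-0.558: |R|=0.74994 <1
  x=-1.417: |R|=1.56882 >1
  x=-1.059: |R|=1.05016 >1
So |R|<1 on (-1.0111, 0).

(-1.0111, 0).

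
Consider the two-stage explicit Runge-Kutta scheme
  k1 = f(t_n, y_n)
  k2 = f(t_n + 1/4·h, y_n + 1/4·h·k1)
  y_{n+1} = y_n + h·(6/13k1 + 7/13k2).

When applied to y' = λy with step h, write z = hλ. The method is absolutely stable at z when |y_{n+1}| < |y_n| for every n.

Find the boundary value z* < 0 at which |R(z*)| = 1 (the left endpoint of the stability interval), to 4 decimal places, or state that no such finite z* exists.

On y'=λy, z=hλ:
  k1=λy_n ⇒ h·k1=z·y_n;  k2=λ(1+1/4z)y_n ⇒ h·k2=z(1+1/4z)y_n
  y_{n+1}/y_n = 1 + 6/13z + 7/13z(1+1/4z) = 1 + z + 7/52z²
  Hence R(z) = 1 + z + 7/52z².

Find x<0 with |R(x)|<1.
x=-0.97: |R|=0.1567
R=1: x+7/52x²=0 ⇒ x=−52/7=-7.4286; min R=1−1/(4·7/52)=-0.8571>−1
Confirm numerically:
  x=-6.365: |R|=0.08870 <1
  x=-5.669: |R|=0.34279 <1
  x=-4.643: |R|=0.74104 <1
  x=-4.089: |R|=0.83824 <1
  x=-8.027: |R|=1.64664 >1
  x=-7.841: |R|=1.43533 >1
Interval (-7.4286, 0).

z* = -7.4286.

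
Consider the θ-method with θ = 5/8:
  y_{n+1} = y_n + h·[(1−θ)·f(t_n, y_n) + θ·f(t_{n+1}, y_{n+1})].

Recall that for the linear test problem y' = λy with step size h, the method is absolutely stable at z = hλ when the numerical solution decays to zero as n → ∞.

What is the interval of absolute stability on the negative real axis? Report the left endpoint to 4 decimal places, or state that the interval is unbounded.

Test eqn y'=λy, z=hλ:
  y_{n+1} = y_n + z·[3/8·y_n + 5/8·y_{n+1}] ⇒ (1 − 5/8z)y_{n+1} = (1 + 3/8z)y_n
  ⇒ R(z) = (1 + 3/8z)/(1 − 5/8z).

Solve |R(x)|<1 on ℝ⁻.
x=-0.95: |R|=0.4039
x=-2: |R|=0.1111
x=-10: |R|=0.3793
x=-100: |R|=0.5748
θ=5/8≥1/2 ⇒ |1+3/8x|<|1−5/8x| ∀x<0 ⇒ interval (−∞,0).

interval (−∞, 0).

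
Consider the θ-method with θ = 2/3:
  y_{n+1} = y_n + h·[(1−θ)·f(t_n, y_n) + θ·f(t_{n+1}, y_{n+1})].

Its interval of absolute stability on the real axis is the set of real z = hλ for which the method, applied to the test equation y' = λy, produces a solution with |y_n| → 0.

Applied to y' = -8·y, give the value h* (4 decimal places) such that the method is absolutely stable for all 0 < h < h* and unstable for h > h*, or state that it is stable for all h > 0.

unbounded; (−∞, 0). Any h>0 works for λ=-8.

Test eqn y'=λy, z=hλ:
  y_{n+1} = y_n + z·[1/3·y_n + 2/3·y_{n+1}] ⇒ (1 − 2/3z)y_{n+1} = (1 + 1/3z)y_n
  R(z) = (1 + 1/3z)/(1 − 2/3z).

Find x<0 with |R(x)|<1.
x=-0.78: |R|=0.4868
x=-2: |R|=0.1429
x=-10: |R|=0.3043
x=-100: |R|=0.4778
θ=2/3≥1/2 ⇒ |1+1/3x|<|1−2/3x| ∀x<0 ⇒ stable on all of ℝ⁻.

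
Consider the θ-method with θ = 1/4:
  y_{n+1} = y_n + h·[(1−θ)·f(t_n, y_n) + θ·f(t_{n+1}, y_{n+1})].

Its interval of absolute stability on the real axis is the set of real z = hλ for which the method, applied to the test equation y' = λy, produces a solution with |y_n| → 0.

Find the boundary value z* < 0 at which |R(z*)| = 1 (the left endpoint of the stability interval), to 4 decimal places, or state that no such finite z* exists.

left endpoint -4.0000.

On y'=λy, z=hλ:
  y_{n+1} = y_n + z·[3/4·y_n + 1/4·y_{n+1}] ⇒ (1 − 1/4z)y_{n+1} = (1 + 3/4z)y_n
  so R(z) = (1 + 3/4z)/(1 − 1/4z).

Boundary: |R(x)|=1, x<0.
x=-1.17: |R|=0.0948
R=−1: 1+3/4x = −1+1/4x ⇒ -1/2x=2 ⇒ x=2/(-1/2)=-4.0000
Confirm numerically:
  x=-3.573: |R|=0.88723 <1
  x=-3.408: |R|=0.84017 <1
  x=-2.002: |R|=0.33422 <1
  x=-4.501: |R|=1.11787 >1
  x=-4.389: |R|=1.09274 >1
  x=-4.049: |R|=1.01218 >1
Interval (-4.0000, 0).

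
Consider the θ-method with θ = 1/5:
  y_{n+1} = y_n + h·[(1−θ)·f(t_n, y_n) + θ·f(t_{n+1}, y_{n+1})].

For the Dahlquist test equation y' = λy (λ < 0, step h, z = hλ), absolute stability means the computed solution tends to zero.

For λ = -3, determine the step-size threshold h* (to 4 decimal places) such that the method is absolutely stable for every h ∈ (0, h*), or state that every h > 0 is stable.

Test eqn y'=λy, z=hλ:
  y_{n+1} = y_n + z·[4/5·y_n + 1/5·y_{n+1}] ⇒ (1 − 1/5z)y_{n+1} = (1 + 4/5z)y_n
  so R(z) = (1 + 4/5z)/(1 − 1/5z).

Find x<0 with |R(x)|<1.
x=-1.17: |R|=0.0519
R=−1: 1+4/5x = −1+1/5x ⇒ -3/5x=2 ⇒ x=2/(-3/5)=-3.3333
Confirm numerically:
  x=-2.677: |R|=0.74352 <1
  x=-2.647: |R|=0.73074 <1
  x=-2.058: |R|=0.45792 <1
  x=-1.443: |R|=0.11982 <1
  x=-3.921: |R|=1.19762 >1
  x=-3.679: |R|=1.11948 >1
  x=-3.576: |R|=1.08489 >1
So |R|<1 on (-3.3333, 0).

(-3.3333,0); λ=-3 ⇒ h* = (10/3)/3 = 1.1111.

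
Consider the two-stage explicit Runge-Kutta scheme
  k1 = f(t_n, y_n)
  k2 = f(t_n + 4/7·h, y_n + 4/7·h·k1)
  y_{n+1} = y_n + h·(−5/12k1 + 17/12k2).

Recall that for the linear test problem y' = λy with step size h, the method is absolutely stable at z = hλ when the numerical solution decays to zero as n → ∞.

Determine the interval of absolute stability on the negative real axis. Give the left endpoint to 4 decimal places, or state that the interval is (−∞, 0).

Test eqn y'=λy, z=hλ:
  k1=λy_n ⇒ h·k1=z·y_n;  k2=λ(1+4/7z)y_n ⇒ h·k2=z(1+4/7z)y_n
  y_{n+1}/y_n = 1 − 5/12z + 17/12z(1+4/7z) = 1 + z + 17/21z²
  so R(z) = 1 + z + 17/21z².

Boundary: |R(x)|=1, x<0.
x=-1.26: |R|=1.0252
R=1: x+17/21x²=0 ⇒ x=−21/17=-1.2353; min R=1−1/(4·17/21)=0.6912>−1
Confirm numerically:
  x=-1.032: |R|=0.83016 <1
  x=-0.855: |R|=0.73678 <1
  x=-0.753: |R|=0.70601 <1
  x=-0.552: |R|=0.69467 <1
  x=-1.657: |R|=1.56567 >1
  x=-1.342: |R|=1.11592 >1
Interval (-1.2353, 0).

(-1.2353, 0).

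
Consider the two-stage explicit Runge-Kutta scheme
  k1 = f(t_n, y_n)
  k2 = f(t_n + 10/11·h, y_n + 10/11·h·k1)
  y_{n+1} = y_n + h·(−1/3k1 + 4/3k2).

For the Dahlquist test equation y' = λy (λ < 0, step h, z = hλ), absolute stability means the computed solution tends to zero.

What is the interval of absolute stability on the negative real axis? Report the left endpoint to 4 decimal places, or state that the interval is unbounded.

Test eqn y'=λy, z=hλ:
  k1=λy_n ⇒ h·k1=z·y_n;  k2=λ(1+10/11z)y_n ⇒ h·k2=z(1+10/11z)y_n
  y_{n+1}/y_n = 1 − 1/3z + 4/3z(1+10/11z) = 1 + z + 40/33z²
  ⇒ R(z) = 1 + z + 40/33z².

Boundary: |R(x)|=1, x<0.
x=-1.07: |R|=1.3178
R=1: x+40/33x²=0 ⇒ x=−33/40=-0.8250; min R=1−1/(4·40/33)=0.7937>−1
Confirm numerically:
  x=-0.715: |R|=0.90467 <1
  x=-0.589: |R|=0.83151 <1
  x=-0.347: |R|=0.79895 <1
  x=-0.339: |R|=0.80030 <1
  x=-1.214: |R|=1.57242 >1
  x=-1.120: |R|=1.40048 >1
  x=-0.921: |R|=1.10717 >1
So |R|<1 on (-0.8250, 0).

z∈(-0.8250,0).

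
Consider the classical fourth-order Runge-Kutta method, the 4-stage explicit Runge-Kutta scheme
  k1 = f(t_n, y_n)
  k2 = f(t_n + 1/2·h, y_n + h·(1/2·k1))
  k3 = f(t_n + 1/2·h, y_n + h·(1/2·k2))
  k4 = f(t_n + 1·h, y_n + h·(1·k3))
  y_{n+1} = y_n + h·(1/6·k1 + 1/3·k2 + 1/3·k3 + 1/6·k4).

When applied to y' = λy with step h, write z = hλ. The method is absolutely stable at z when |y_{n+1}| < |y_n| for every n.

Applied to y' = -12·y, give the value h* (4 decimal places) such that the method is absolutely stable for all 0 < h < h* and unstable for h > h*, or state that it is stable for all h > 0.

(-2.7853,0); λ=-12 ⇒ h* = 0.2321.

Set f=λy, z=hλ:
  order 4, 4-stage ⇒ R(z)=1+z+z^2/2+z^3/6+z^4/24
  (e.g. R(-1.35)=0.28958, |R|=0.28958)

Need |R(x)|<1, x<0.
x=-1.35: |R|=0.2896
|R(-2.6)|=0.7547 |R(-2.46)|=0.6106 |R(-1.26)|=0.3054
Bisect:
  x_lo=-3.3949 |R|=2.3811  x_hi=-0.3483 |R|=0.7059
  mid=-1.87157 |R|=0.29843 →hi
  mid=-2.63321 |R|=0.79389 →hi
  mid=-3.01403 |R|=1.40331 →lo
  mid=-2.82362 |R|=1.05934 →lo
  mid=-2.72842 |R|=0.91758 →hi
  mid=-2.77602 |R|=0.98611 →hi
  mid=-2.79982 |R|=1.02212 →lo
  mid=-2.78792 |R|=1.00397 →lo
  ...
  [-2.78532,-2.78513] ⇒ x*=-2.7853
Interval (-2.7853, 0).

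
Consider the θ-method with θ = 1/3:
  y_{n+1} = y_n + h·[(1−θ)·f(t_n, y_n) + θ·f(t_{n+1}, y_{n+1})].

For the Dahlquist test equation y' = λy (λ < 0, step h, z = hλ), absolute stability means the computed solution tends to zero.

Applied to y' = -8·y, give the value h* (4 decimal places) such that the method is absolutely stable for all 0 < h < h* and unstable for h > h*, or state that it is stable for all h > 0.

(-6.0000,0); λ=-8 ⇒ h* = (6)/8 = 0.7500.

With y'=λy (z=hλ):
  y_{n+1} = y_n + z·[2/3·y_n + 1/3·y_{n+1}] ⇒ (1 − 1/3z)y_{n+1} = (1 + 2/3z)y_n
  ⇒ R(z) = (1 + 2/3z)/(1 − 1/3z).

Solve |R(x)|<1 on ℝ⁻.
x=-0.68: |R|=0.4457
R=−1: 1+2/3x = −1+1/3x ⇒ -1/3x=2 ⇒ x=2/(-1/3)=-6.0000
Confirm numerically:
  x=-5.746: |R|=0.97096 <1
  x=-4.284: |R|=0.76442 <1
  x=-3.320: |R|=0.57595 <1
  x=-2.864: |R|=0.46521 <1
  x=-6.500: |R|=1.05263 >1
  x=-6.199: |R|=1.02163 >1
  x=-6.156: |R|=1.01704 >1
So |R|<1 on (-6.0000, 0).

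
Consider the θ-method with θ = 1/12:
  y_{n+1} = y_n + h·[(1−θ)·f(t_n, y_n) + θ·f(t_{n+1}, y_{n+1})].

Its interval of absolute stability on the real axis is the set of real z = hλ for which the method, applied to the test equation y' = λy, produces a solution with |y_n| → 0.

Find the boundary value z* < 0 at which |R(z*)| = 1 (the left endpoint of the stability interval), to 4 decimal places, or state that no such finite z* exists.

Test eqn y'=λy, z=hλ:
  y_{n+1} = y_n + z·[11/12·y_n + 1/12·y_{n+1}] ⇒ (1 − 1/12z)y_{n+1} = (1 + 11/12z)y_n
  R(z) = (1 + 11/12z)/(1 − 1/12z).

Solve |R(x)|<1 on ℝ⁻.
x=-0.61: |R|=0.4195
R=−1: 1+11/12x = −1+1/12x ⇒ -5/6x=2 ⇒ x=2/(-5/6)=-2.4000
Confirm numerically:
  x=-1.774: |R|=0.54552 <1
  x=-1.532: |R|=0.35856 <1
  x=-1.336: |R|=0.20216 <1
  x=-0.994: |R|=0.08204 <1
  x=-2.822: |R|=1.28471 >1
  x=-2.653: |R|=1.17266 >1
Interval (-2.4000, 0).

z* = -2.4000.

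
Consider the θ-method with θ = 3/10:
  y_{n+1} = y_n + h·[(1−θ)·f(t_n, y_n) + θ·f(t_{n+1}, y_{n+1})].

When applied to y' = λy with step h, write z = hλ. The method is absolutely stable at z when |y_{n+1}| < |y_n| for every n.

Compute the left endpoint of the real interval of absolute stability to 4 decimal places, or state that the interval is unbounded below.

Test eqn y'=λy, z=hλ:
  y_{n+1} = y_n + z·[7/10·y_n + 3/10·y_{n+1}] ⇒ (1 − 3/10z)y_{n+1} = (1 + 7/10z)y_n
  ⇒ R(z) = (1 + 7/10z)/(1 − 3/10z).

Need |R(x)|<1, x<0.
x=-1.66: |R|=0.1081
R=−1: 1+7/10x = −1+3/10x ⇒ -2/5x=2 ⇒ x=2/(-2/5)=-5.0000
Confirm numerically:
  x=-4.763: |R|=0.96097 <1
  x=-4.000: |R|=0.81818 <1
  x=-2.840: |R|=0.53348 <1
  x=-2.703: |R|=0.49263 <1
  x=-5.270: |R|=1.04184 >1
  x=-5.075: |R|=1.01189 >1
So |R|<1 on (-5.0000, 0).

z* = -5.0000.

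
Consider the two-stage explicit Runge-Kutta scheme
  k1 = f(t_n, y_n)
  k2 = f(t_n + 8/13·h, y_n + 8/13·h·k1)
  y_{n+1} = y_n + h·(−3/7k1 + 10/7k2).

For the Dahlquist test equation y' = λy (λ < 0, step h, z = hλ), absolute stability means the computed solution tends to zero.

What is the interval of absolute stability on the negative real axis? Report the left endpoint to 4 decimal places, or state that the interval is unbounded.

z∈(-1.1375,0).

Set f=λy, z=hλ:
  k1=λy_n ⇒ h·k1=z·y_n;  k2=λ(1+8/13z)y_n ⇒ h·k2=z(1+8/13z)y_n
  y_{n+1}/y_n = 1 − 3/7z + 10/7z(1+8/13z) = 1 + z + 80/91z²
  Hence R(z) = 1 + z + 80/91z².

Boundary: |R(x)|=1, x<0.
x=-1.75: |R|=1.9423
R=1: x+80/91x²=0 ⇒ x=−91/80=-1.1375; min R=1−1/(4·80/91)=0.7156>−1
Confirm numerically:
  x=-0.958: |R|=0.84883 <1
  x=-0.881: |R|=0.80134 <1
  x=-0.568: |R|=0.71563 <1
  x=-1.678: |R|=1.79733 >1
  x=-1.580: |R|=1.61464 >1
  x=-1.574: |R|=1.60400 >1
Stable set (-1.1375, 0).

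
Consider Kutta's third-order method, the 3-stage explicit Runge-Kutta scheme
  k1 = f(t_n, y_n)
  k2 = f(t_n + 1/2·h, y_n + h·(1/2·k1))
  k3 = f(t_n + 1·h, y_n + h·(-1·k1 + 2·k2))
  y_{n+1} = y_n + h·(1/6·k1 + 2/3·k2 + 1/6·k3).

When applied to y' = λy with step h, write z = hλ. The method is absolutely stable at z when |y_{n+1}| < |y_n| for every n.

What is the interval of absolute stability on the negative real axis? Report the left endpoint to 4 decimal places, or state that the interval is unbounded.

(-2.5127, 0).

On y'=λy, z=hλ:
  order 3, 3-stage ⇒ R(z)=1+z+z^2/2+z^3/6
  (e.g. R(-1.63)=-0.02334, |R|=0.02334)

Find x<0 with |R(x)|<1.
x=-1.63: |R|=0.0233
|R(-2.3)|=0.6828 |R(-0.88)|=0.3936 |R(-0.51)|=0.5979
Bisect:
  x_lo=-2.9623 |R|=1.9070  x_hi=-0.3180 |R|=0.7272
  mid=-1.64015 |R|=0.03046 →hi
  mid=-2.30120 |R|=0.68445 →hi
  mid=-2.63173 |R|=1.20662 →lo
  mid=-2.46646 |R|=0.92551 →hi
  mid=-2.54910 |R|=1.06077 →lo
  mid=-2.50778 |R|=0.99185 →hi
  mid=-2.52844 |R|=1.02599 →lo
  mid=-2.51811 |R|=1.00884 →lo
  mid=-2.51294 |R|=1.00033 →lo
  ...
  [-2.51278,-2.51262] ⇒ x*=-2.5127
So |R|<1 on (-2.5127, 0).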